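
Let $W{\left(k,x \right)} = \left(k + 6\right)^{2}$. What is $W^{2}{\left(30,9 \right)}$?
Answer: $1679616$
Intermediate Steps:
$W{\left(k,x \right)} = \left(6 + k\right)^{2}$
$W^{2}{\left(30,9 \right)} = \left(\left(6 + 30\right)^{2}\right)^{2} = \left(36^{2}\right)^{2} = 1296^{2} = 1679616$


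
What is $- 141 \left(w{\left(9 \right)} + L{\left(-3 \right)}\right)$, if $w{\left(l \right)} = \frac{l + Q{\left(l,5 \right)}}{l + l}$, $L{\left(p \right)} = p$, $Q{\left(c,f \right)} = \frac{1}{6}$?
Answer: $\frac{12643}{36} \approx 351.19$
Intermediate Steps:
$Q{\left(c,f \right)} = \frac{1}{6}$
$w{\left(l \right)} = \frac{\frac{1}{6} + l}{2 l}$ ($w{\left(l \right)} = \frac{l + \frac{1}{6}}{l + l} = \frac{\frac{1}{6} + l}{2 l}$)
$- 141 \left(w{\left(9 \right)} + L{\left(-3 \right)}\right) = - 141 \left(\frac{1 + 6 \cdot 9}{12 \cdot 9} - 3\right) = - 141 \left(\frac{1}{12} \cdot \frac{1}{9} \left(1 + 54\right) - 3\right) = - 141 \left(\frac{1}{12} \cdot \frac{1}{9} \cdot 55 - 3\right) = - 141 \left(\frac{55}{108} - 3\right) = \left(-141\right) \left(- \frac{269}{108}\right) = \frac{12643}{36}$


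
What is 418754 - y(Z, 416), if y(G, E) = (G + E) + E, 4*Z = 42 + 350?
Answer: 417824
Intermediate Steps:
Z = 98 (Z = (42 + 350)/4 = (¼)*392 = 98)
y(G, E) = G + 2*E (y(G, E) = (E + G) + E = G + 2*E)
418754 - y(Z, 416) = 418754 - (98 + 2*416) = 418754 - (98 + 832) = 418754 - 1*930 = 418754 - 930 = 417824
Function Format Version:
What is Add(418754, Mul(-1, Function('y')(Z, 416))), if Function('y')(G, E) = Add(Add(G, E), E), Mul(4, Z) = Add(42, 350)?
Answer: 417824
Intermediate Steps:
Z = 98 (Z = Mul(Rational(1, 4), Add(42, 350)) = Mul(Rational(1, 4), 392) = 98)
Function('y')(G, E) = Add(G, Mul(2, E)) (Function('y')(G, E) = Add(Add(E, G), E) = Add(G, Mul(2, E)))
Add(418754, Mul(-1, Function('y')(Z, 416))) = Add(418754, Mul(-1, Add(98, Mul(2, 416)))) = Add(418754, Mul(-1, Add(98, 832))) = Add(418754, Mul(-1, 930)) = Add(418754, -930) = 417824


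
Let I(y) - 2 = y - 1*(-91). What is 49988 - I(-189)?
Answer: 50084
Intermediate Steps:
I(y) = 93 + y (I(y) = 2 + (y - 1*(-91)) = 2 + (y + 91) = 2 + (91 + y) = 93 + y)
49988 - I(-189) = 49988 - (93 - 189) = 49988 - 1*(-96) = 49988 + 96 = 50084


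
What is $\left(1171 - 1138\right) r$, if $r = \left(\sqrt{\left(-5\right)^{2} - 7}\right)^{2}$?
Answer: $594$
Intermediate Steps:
$r = 18$ ($r = \left(\sqrt{25 - 7}\right)^{2} = \left(\sqrt{18}\right)^{2} = \left(3 \sqrt{2}\right)^{2} = 18$)
$\left(1171 - 1138\right) r = \left(1171 - 1138\right) 18 = 33 \cdot 18 = 594$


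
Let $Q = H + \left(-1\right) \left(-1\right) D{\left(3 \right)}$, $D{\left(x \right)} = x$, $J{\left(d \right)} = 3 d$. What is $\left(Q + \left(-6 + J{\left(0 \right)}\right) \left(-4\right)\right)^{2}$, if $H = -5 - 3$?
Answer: $361$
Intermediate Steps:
$H = -8$
$Q = -5$ ($Q = -8 + \left(-1\right) \left(-1\right) 3 = -8 + 1 \cdot 3 = -8 + 3 = -5$)
$\left(Q + \left(-6 + J{\left(0 \right)}\right) \left(-4\right)\right)^{2} = \left(-5 + \left(-6 + 3 \cdot 0\right) \left(-4\right)\right)^{2} = \left(-5 + \left(-6 + 0\right) \left(-4\right)\right)^{2} = \left(-5 - -24\right)^{2} = \left(-5 + 24\right)^{2} = 19^{2} = 361$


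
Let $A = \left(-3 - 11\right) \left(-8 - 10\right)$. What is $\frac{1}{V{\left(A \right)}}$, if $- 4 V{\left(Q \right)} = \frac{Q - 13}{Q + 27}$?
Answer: $- \frac{1116}{239} \approx -4.6695$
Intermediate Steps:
$A = 252$ ($A = \left(-14\right) \left(-18\right) = 252$)
$V{\left(Q \right)} = - \frac{-13 + Q}{4 \left(27 + Q\right)}$ ($V{\left(Q \right)} = - \frac{\left(Q - 13\right) \frac{1}{Q + 27}}{4} = - \frac{\left(-13 + Q\right) \frac{1}{27 + Q}}{4} = - \frac{\frac{1}{27 + Q} \left(-13 + Q\right)}{4} = - \frac{-13 + Q}{4 \left(27 + Q\right)}$)
$\frac{1}{V{\left(A \right)}} = \frac{1}{\frac{1}{4} \frac{1}{27 + 252} \left(13 - 252\right)} = \frac{1}{\frac{1}{4} \cdot \frac{1}{279} \left(13 - 252\right)} = \frac{1}{\frac{1}{4} \cdot \frac{1}{279} \left(-239\right)} = \frac{1}{- \frac{239}{1116}} = - \frac{1116}{239}$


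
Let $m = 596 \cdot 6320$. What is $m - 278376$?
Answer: $3488344$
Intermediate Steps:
$m = 3766720$
$m - 278376 = 3766720 - 278376 = 3488344$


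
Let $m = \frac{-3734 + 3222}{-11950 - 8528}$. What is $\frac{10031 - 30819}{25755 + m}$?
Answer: $- \frac{212848332}{263705701} \approx -0.80714$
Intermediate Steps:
$m = \frac{256}{10239}$ ($m = - \frac{512}{-20478} = \left(-512\right) \left(- \frac{1}{20478}\right) = \frac{256}{10239} \approx 0.025002$)
$\frac{10031 - 30819}{25755 + m} = \frac{10031 - 30819}{25755 + \frac{256}{10239}} = - \frac{20788}{\frac{263705701}{10239}} = \left(-20788\right) \frac{10239}{263705701} = - \frac{212848332}{263705701}$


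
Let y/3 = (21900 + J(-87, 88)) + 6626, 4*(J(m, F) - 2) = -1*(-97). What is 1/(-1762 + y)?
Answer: 4/335579 ≈ 1.1920e-5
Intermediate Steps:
J(m, F) = 105/4 (J(m, F) = 2 + (-1*(-97))/4 = 2 + (¼)*97 = 2 + 97/4 = 105/4)
y = 342627/4 (y = 3*((21900 + 105/4) + 6626) = 3*(87705/4 + 6626) = 3*(114209/4) = 342627/4 ≈ 85657.)
1/(-1762 + y) = 1/(-1762 + 342627/4) = 1/(335579/4) = 4/335579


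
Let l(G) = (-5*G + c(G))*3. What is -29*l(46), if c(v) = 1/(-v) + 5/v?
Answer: 460056/23 ≈ 20002.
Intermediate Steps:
c(v) = 4/v (c(v) = 1*(-1/v) + 5/v = -1/v + 5/v = 4/v)
l(G) = -15*G + 12/G (l(G) = (-5*G + 4/G)*3 = -15*G + 12/G)
-29*l(46) = -29*(-15*46 + 12/46) = -29*(-690 + 12*(1/46)) = -29*(-690 + 6/23) = -29*(-15864/23) = 460056/23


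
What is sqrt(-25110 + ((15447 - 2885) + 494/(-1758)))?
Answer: I*sqrt(9695316381)/879 ≈ 112.02*I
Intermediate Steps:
sqrt(-25110 + ((15447 - 2885) + 494/(-1758))) = sqrt(-25110 + (12562 + 494*(-1/1758))) = sqrt(-25110 + (12562 - 247/879)) = sqrt(-25110 + 11041751/879) = sqrt(-11029939/879) = I*sqrt(9695316381)/879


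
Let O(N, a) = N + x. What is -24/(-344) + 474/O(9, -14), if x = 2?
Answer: 20415/473 ≈ 43.161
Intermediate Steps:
O(N, a) = 2 + N (O(N, a) = N + 2 = 2 + N)
-24/(-344) + 474/O(9, -14) = -24/(-344) + 474/(2 + 9) = -24*(-1/344) + 474/11 = 3/43 + 474*(1/11) = 3/43 + 474/11 = 20415/473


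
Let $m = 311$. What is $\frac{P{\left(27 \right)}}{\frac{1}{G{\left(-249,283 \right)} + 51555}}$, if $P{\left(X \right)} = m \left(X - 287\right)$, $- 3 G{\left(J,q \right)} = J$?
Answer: $-4175448680$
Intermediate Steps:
$G{\left(J,q \right)} = - \frac{J}{3}$
$P{\left(X \right)} = -89257 + 311 X$ ($P{\left(X \right)} = 311 \left(X - 287\right) = 311 \left(-287 + X\right) = -89257 + 311 X$)
$\frac{P{\left(27 \right)}}{\frac{1}{G{\left(-249,283 \right)} + 51555}} = \frac{-89257 + 311 \cdot 27}{\frac{1}{\left(- \frac{1}{3}\right) \left(-249\right) + 51555}} = \frac{-89257 + 8397}{\frac{1}{83 + 51555}} = - \frac{80860}{\frac{1}{51638}} = - 80860 \frac{1}{\frac{1}{51638}} = \left(-80860\right) 51638 = -4175448680$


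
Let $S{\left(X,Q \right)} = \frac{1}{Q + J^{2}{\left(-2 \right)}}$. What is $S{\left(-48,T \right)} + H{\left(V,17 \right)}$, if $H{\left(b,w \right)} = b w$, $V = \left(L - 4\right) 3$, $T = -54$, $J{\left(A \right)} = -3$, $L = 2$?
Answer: $- \frac{4591}{45} \approx -102.02$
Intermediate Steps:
$S{\left(X,Q \right)} = \frac{1}{9 + Q}$ ($S{\left(X,Q \right)} = \frac{1}{Q + \left(-3\right)^{2}} = \frac{1}{Q + 9} = \frac{1}{9 + Q}$)
$V = -6$ ($V = \left(2 - 4\right) 3 = \left(-2\right) 3 = -6$)
$S{\left(-48,T \right)} + H{\left(V,17 \right)} = \frac{1}{9 - 54} - 102 = \frac{1}{-45} - 102 = - \frac{1}{45} - 102 = - \frac{4591}{45}$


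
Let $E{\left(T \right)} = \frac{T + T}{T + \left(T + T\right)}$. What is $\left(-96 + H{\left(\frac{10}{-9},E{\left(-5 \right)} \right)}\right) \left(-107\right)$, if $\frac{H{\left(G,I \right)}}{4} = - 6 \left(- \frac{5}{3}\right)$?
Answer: $5992$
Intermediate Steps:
$E{\left(T \right)} = \frac{2}{3}$ ($E{\left(T \right)} = \frac{2 T}{T + 2 T} = \frac{2 T}{3 T} = 2 T \frac{1}{3 T} = \frac{2}{3}$)
$H{\left(G,I \right)} = 40$ ($H{\left(G,I \right)} = 4 \left(- 6 \left(- \frac{5}{3}\right)\right) = 4 \left(- 6 \left(\left(-5\right) \frac{1}{3}\right)\right) = 4 \left(\left(-6\right) \left(- \frac{5}{3}\right)\right) = 4 \cdot 10 = 40$)
$\left(-96 + H{\left(\frac{10}{-9},E{\left(-5 \right)} \right)}\right) \left(-107\right) = \left(-96 + 40\right) \left(-107\right) = \left(-56\right) \left(-107\right) = 5992$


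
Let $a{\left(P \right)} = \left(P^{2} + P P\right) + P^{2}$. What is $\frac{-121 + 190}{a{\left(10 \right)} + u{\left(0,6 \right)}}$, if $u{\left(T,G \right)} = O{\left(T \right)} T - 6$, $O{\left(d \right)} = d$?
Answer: $\frac{23}{98} \approx 0.23469$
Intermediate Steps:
$a{\left(P \right)} = 3 P^{2}$ ($a{\left(P \right)} = \left(P^{2} + P^{2}\right) + P^{2} = 2 P^{2} + P^{2} = 3 P^{2}$)
$u{\left(T,G \right)} = -6 + T^{2}$ ($u{\left(T,G \right)} = T T - 6 = T^{2} - 6 = -6 + T^{2}$)
$\frac{-121 + 190}{a{\left(10 \right)} + u{\left(0,6 \right)}} = \frac{-121 + 190}{3 \cdot 10^{2} - \left(6 - 0^{2}\right)} = \frac{69}{3 \cdot 100 + \left(-6 + 0\right)} = \frac{69}{300 - 6} = \frac{69}{294} = 69 \cdot \frac{1}{294} = \frac{23}{98}$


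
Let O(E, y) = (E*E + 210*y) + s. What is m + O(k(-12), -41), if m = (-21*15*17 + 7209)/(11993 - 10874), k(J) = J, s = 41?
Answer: -3141907/373 ≈ -8423.3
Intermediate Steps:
O(E, y) = 41 + E**2 + 210*y (O(E, y) = (E*E + 210*y) + 41 = (E**2 + 210*y) + 41 = 41 + E**2 + 210*y)
m = 618/373 (m = (-315*17 + 7209)/1119 = (-5355 + 7209)*(1/1119) = 1854*(1/1119) = 618/373 ≈ 1.6568)
m + O(k(-12), -41) = 618/373 + (41 + (-12)**2 + 210*(-41)) = 618/373 + (41 + 144 - 8610) = 618/373 - 8425 = -3141907/373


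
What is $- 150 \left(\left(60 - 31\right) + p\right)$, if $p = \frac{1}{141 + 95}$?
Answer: $- \frac{513375}{118} \approx -4350.6$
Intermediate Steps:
$p = \frac{1}{236} \approx 0.0042373$
$- 150 \left(\left(60 - 31\right) + p\right) = - 150 \left(\left(60 - 31\right) + \frac{1}{236}\right) = - 150 \left(29 + \frac{1}{236}\right) = \left(-150\right) \frac{6845}{236} = - \frac{513375}{118}$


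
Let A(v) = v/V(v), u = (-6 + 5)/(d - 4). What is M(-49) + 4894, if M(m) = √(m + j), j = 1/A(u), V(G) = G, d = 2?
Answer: 4894 + 4*I*√3 ≈ 4894.0 + 6.9282*I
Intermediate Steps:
u = ½ (u = (-6 + 5)/(2 - 4) = -1/(-2) = -1*(-½) = ½ ≈ 0.50000)
A(v) = 1 (A(v) = v/v = 1)
j = 1 (j = 1/1 = 1)
M(m) = √(1 + m) (M(m) = √(m + 1) = √(1 + m))
M(-49) + 4894 = √(1 - 49) + 4894 = √(-48) + 4894 = 4*I*√3 + 4894 = 4894 + 4*I*√3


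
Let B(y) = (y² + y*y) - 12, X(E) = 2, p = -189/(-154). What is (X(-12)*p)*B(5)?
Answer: 1026/11 ≈ 93.273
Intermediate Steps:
p = 27/22 (p = -189*(-1/154) = 27/22 ≈ 1.2273)
B(y) = -12 + 2*y² (B(y) = (y² + y²) - 12 = 2*y² - 12 = -12 + 2*y²)
(X(-12)*p)*B(5) = (2*(27/22))*(-12 + 2*5²) = 27*(-12 + 2*25)/11 = 27*(-12 + 50)/11 = (27/11)*38 = 1026/11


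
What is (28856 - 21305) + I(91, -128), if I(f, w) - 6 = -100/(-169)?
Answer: 1277233/169 ≈ 7557.6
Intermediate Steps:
I(f, w) = 1114/169 (I(f, w) = 6 - 100/(-169) = 6 - 100*(-1/169) = 6 + 100/169 = 1114/169)
(28856 - 21305) + I(91, -128) = (28856 - 21305) + 1114/169 = 7551 + 1114/169 = 1277233/169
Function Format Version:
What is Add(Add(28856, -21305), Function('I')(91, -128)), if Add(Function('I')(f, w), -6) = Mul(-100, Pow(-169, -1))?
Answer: Rational(1277233, 169) ≈ 7557.6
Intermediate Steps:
Function('I')(f, w) = Rational(1114, 169) (Function('I')(f, w) = Add(6, Mul(-100, Pow(-169, -1))) = Add(6, Mul(-100, Rational(-1, 169))) = Add(6, Rational(100, 169)) = Rational(1114, 169))
Add(Add(28856, -21305), Function('I')(91, -128)) = Add(Add(28856, -21305), Rational(1114, 169)) = Add(7551, Rational(1114, 169)) = Rational(1277233, 169)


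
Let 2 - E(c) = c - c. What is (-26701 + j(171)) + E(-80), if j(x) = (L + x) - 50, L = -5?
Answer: -26583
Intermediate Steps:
E(c) = 2 (E(c) = 2 - (c - c) = 2 - 1*0 = 2 + 0 = 2)
j(x) = -55 + x (j(x) = (-5 + x) - 50 = -55 + x)
(-26701 + j(171)) + E(-80) = (-26701 + (-55 + 171)) + 2 = (-26701 + 116) + 2 = -26585 + 2 = -26583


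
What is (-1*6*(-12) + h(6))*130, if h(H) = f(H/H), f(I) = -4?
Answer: 8840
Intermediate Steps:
h(H) = -4
(-1*6*(-12) + h(6))*130 = (-1*6*(-12) - 4)*130 = (-6*(-12) - 4)*130 = (72 - 4)*130 = 68*130 = 8840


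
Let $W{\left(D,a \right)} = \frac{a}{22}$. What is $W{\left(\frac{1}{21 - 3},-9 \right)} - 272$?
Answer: $- \frac{5993}{22} \approx -272.41$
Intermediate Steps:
$W{\left(D,a \right)} = \frac{a}{22}$ ($W{\left(D,a \right)} = a \frac{1}{22} = \frac{a}{22}$)
$W{\left(\frac{1}{21 - 3},-9 \right)} - 272 = \frac{1}{22} \left(-9\right) - 272 = - \frac{9}{22} - 272 = - \frac{5993}{22}$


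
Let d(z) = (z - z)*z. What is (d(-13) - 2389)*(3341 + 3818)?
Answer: -17102851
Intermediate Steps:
d(z) = 0 (d(z) = 0*z = 0)
(d(-13) - 2389)*(3341 + 3818) = (0 - 2389)*(3341 + 3818) = -2389*7159 = -17102851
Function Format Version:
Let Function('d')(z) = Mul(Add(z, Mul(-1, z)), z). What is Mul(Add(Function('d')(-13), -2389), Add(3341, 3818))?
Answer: -17102851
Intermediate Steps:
Function('d')(z) = 0 (Function('d')(z) = Mul(0, z) = 0)
Mul(Add(Function('d')(-13), -2389), Add(3341, 3818)) = Mul(Add(0, -2389), Add(3341, 3818)) = Mul(-2389, 7159) = -17102851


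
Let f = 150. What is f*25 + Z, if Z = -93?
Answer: 3657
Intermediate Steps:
f*25 + Z = 150*25 - 93 = 3750 - 93 = 3657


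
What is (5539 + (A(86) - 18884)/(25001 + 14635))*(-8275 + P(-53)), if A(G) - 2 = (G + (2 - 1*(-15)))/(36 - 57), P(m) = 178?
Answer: -12442452776041/277452 ≈ -4.4845e+7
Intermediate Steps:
A(G) = 25/21 - G/21 (A(G) = 2 + (G + (2 - 1*(-15)))/(36 - 57) = 2 + (G + (2 + 15))/(-21) = 2 + (G + 17)*(-1/21) = 2 + (17 + G)*(-1/21) = 2 + (-17/21 - G/21) = 25/21 - G/21)
(5539 + (A(86) - 18884)/(25001 + 14635))*(-8275 + P(-53)) = (5539 + ((25/21 - 1/21*86) - 18884)/(25001 + 14635))*(-8275 + 178) = (5539 + ((25/21 - 86/21) - 18884)/39636)*(-8097) = (5539 + (-61/21 - 18884)*(1/39636))*(-8097) = (5539 - 396625/21*1/39636)*(-8097) = (5539 - 396625/832356)*(-8097) = (4610023259/832356)*(-8097) = -12442452776041/277452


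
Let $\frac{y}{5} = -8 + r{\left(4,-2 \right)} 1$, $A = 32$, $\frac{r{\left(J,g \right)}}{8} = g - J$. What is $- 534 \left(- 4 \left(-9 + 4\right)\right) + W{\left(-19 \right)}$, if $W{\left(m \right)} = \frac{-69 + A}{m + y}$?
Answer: $- \frac{3193283}{299} \approx -10680.0$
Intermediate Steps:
$r{\left(J,g \right)} = - 8 J + 8 g$ ($r{\left(J,g \right)} = 8 \left(g - J\right) = - 8 J + 8 g$)
$y = -280$ ($y = 5 \left(-8 + \left(\left(-8\right) 4 + 8 \left(-2\right)\right) 1\right) = 5 \left(-8 + \left(-32 - 16\right) 1\right) = 5 \left(-8 - 48\right) = 5 \left(-56\right) = -280$)
$W{\left(m \right)} = - \frac{37}{-280 + m}$ ($W{\left(m \right)} = \frac{-69 + 32}{m - 280} = - \frac{37}{-280 + m}$)
$- 534 \left(- 4 \left(-9 + 4\right)\right) + W{\left(-19 \right)} = - 534 \left(- 4 \left(-9 + 4\right)\right) - \frac{37}{-280 - 19} = - 534 \left(\left(-4\right) \left(-5\right)\right) - \frac{37}{-299} = \left(-534\right) 20 - - \frac{37}{299} = -10680 + \frac{37}{299} = - \frac{3193283}{299}$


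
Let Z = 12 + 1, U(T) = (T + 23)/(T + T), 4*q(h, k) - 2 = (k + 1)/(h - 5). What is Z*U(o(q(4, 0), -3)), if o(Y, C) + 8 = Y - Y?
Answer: -195/16 ≈ -12.188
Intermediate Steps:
q(h, k) = ½ + (1 + k)/(4*(-5 + h)) (q(h, k) = ½ + ((k + 1)/(h - 5))/4 = ½ + ((1 + k)/(-5 + h))/4 = ½ + (1 + k)/(4*(-5 + h)))
o(Y, C) = -8 (o(Y, C) = -8 + (Y - Y) = -8 + 0 = -8)
U(T) = (23 + T)/(2*T) (U(T) = (23 + T)/((2*T)) = (23 + T)*(1/(2*T)) = (23 + T)/(2*T))
Z = 13
Z*U(o(q(4, 0), -3)) = 13*((½)*(23 - 8)/(-8)) = 13*((½)*(-⅛)*15) = 13*(-15/16) = -195/16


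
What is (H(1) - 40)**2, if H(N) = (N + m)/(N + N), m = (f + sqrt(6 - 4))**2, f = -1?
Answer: 1446 + 76*sqrt(2) ≈ 1553.5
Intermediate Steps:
m = (-1 + sqrt(2))**2 (m = (-1 + sqrt(6 - 4))**2 = (-1 + sqrt(2))**2 ≈ 0.17157)
H(N) = (N + (1 - sqrt(2))**2)/(2*N) (H(N) = (N + (1 - sqrt(2))**2)/(N + N) = (N + (1 - sqrt(2))**2)/((2*N)) = (N + (1 - sqrt(2))**2)*(1/(2*N)) = (N + (1 - sqrt(2))**2)/(2*N))
(H(1) - 40)**2 = ((1/2)*(1 + (1 - sqrt(2))**2)/1 - 40)**2 = ((1/2)*1*(1 + (1 - sqrt(2))**2) - 40)**2 = ((1/2 + (1 - sqrt(2))**2/2) - 40)**2 = (-79/2 + (1 - sqrt(2))**2/2)**2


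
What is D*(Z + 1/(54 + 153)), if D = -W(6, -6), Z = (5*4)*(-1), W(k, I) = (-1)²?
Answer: 4139/207 ≈ 19.995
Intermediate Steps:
W(k, I) = 1
Z = -20 (Z = 20*(-1) = -20)
D = -1 (D = -1*1 = -1)
D*(Z + 1/(54 + 153)) = -(-20 + 1/(54 + 153)) = -(-20 + 1/207) = -1*(-4139/207) = 4139/207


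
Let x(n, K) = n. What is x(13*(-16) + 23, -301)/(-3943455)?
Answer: 37/788691 ≈ 4.6913e-5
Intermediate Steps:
x(13*(-16) + 23, -301)/(-3943455) = (13*(-16) + 23)/(-3943455) = (-208 + 23)*(-1/3943455) = -185*(-1/3943455) = 37/788691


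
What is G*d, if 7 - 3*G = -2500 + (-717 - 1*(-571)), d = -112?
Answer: -297136/3 ≈ -99045.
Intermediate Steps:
G = 2653/3 (G = 7/3 - (-2500 + (-717 - 1*(-571)))/3 = 7/3 - (-2500 + (-717 + 571))/3 = 7/3 - (-2500 - 146)/3 = 7/3 - 1/3*(-2646) = 7/3 + 882 = 2653/3 ≈ 884.33)
G*d = (2653/3)*(-112) = -297136/3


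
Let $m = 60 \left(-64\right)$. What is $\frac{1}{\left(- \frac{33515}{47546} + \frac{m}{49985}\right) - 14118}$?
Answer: $- \frac{475317362}{6710902081499} \approx -7.0828 \cdot 10^{-5}$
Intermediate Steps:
$m = -3840$
$\frac{1}{\left(- \frac{33515}{47546} + \frac{m}{49985}\right) - 14118} = \frac{1}{\left(- \frac{33515}{47546} - \frac{3840}{49985}\right) - 14118} = \frac{1}{\left(\left(-33515\right) \frac{1}{47546} - \frac{768}{9997}\right) - 14118} = \frac{1}{\left(- \frac{33515}{47546} - \frac{768}{9997}\right) - 14118} = \frac{1}{- \frac{371564783}{475317362} - 14118} = \frac{1}{- \frac{6710902081499}{475317362}} = - \frac{475317362}{6710902081499}$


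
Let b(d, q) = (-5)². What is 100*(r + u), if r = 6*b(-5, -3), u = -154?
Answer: -400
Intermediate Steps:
b(d, q) = 25
r = 150 (r = 6*25 = 150)
100*(r + u) = 100*(150 - 154) = 100*(-4) = -400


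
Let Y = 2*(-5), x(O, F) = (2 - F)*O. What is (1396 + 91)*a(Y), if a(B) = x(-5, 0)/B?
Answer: 1487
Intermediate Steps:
x(O, F) = O*(2 - F)
Y = -10
a(B) = -10/B (a(B) = (-5*(2 - 1*0))/B = (-5*(2 + 0))/B = (-5*2)/B = -10/B)
(1396 + 91)*a(Y) = (1396 + 91)*(-10/(-10)) = 1487*(-10*(-1/10)) = 1487*1 = 1487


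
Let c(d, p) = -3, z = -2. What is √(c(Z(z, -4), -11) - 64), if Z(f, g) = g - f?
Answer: I*√67 ≈ 8.1853*I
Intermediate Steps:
√(c(Z(z, -4), -11) - 64) = √(-3 - 64) = √(-67) = I*√67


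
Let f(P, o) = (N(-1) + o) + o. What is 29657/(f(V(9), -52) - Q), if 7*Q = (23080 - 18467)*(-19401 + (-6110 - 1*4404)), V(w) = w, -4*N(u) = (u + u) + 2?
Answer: 29657/19713881 ≈ 0.0015044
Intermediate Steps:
N(u) = -1/2 - u/2 (N(u) = -((u + u) + 2)/4 = -(2*u + 2)/4 = -(2 + 2*u)/4 = -1/2 - u/2)
Q = -19713985 (Q = ((23080 - 18467)*(-19401 + (-6110 - 1*4404)))/7 = (4613*(-19401 + (-6110 - 4404)))/7 = (4613*(-19401 - 10514))/7 = (4613*(-29915))/7 = (1/7)*(-137997895) = -19713985)
f(P, o) = 2*o (f(P, o) = ((-1/2 - 1/2*(-1)) + o) + o = ((-1/2 + 1/2) + o) + o = (0 + o) + o = o + o = 2*o)
29657/(f(V(9), -52) - Q) = 29657/(2*(-52) - 1*(-19713985)) = 29657/(-104 + 19713985) = 29657/19713881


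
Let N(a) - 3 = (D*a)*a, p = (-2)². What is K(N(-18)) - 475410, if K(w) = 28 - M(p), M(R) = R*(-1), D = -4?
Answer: -475378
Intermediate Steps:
p = 4
M(R) = -R
N(a) = 3 - 4*a² (N(a) = 3 + (-4*a)*a = 3 - 4*a²)
K(w) = 32 (K(w) = 28 - (-1)*4 = 28 - 1*(-4) = 28 + 4 = 32)
K(N(-18)) - 475410 = 32 - 475410 = -475378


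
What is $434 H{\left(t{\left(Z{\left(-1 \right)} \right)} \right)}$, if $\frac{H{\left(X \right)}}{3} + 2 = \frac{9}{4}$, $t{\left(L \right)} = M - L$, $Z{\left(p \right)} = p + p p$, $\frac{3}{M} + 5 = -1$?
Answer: $\frac{651}{2} \approx 325.5$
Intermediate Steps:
$M = - \frac{1}{2}$ ($M = \frac{3}{-5 - 1} = \frac{3}{-6} = 3 \left(- \frac{1}{6}\right) = - \frac{1}{2} \approx -0.5$)
$Z{\left(p \right)} = p + p^{2}$
$t{\left(L \right)} = - \frac{1}{2} - L$
$H{\left(X \right)} = \frac{3}{4}$ ($H{\left(X \right)} = -6 + 3 \cdot \frac{9}{4} = -6 + \frac{27}{4} = \frac{3}{4}$)
$434 H{\left(t{\left(Z{\left(-1 \right)} \right)} \right)} = 434 \cdot \frac{3}{4} = \frac{651}{2}$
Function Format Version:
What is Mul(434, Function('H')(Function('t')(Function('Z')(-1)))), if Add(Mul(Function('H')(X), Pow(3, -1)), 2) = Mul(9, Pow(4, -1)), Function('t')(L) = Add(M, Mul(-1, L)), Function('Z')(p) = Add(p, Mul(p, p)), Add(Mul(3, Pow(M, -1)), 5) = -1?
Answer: Rational(651, 2) ≈ 325.50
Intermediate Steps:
M = Rational(-1, 2) (M = Mul(3, Pow(Add(-5, -1), -1)) = Mul(3, Pow(-6, -1)) = Mul(3, Rational(-1, 6)) = Rational(-1, 2) ≈ -0.50000)
Function('Z')(p) = Add(p, Pow(p, 2))
Function('t')(L) = Add(Rational(-1, 2), Mul(-1, L))
Function('H')(X) = Rational(3, 4) (Function('H')(X) = Add(-6, Mul(3, Mul(9, Pow(4, -1)))) = Add(-6, Mul(3, Mul(9, Rational(1, 4)))) = Add(-6, Mul(3, Rational(9, 4))) = Add(-6, Rational(27, 4)) = Rational(3, 4))
Mul(434, Function('H')(Function('t')(Function('Z')(-1)))) = Mul(434, Rational(3, 4)) = Rational(651, 2)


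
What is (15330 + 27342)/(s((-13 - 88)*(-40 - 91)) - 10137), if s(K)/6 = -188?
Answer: -14224/3755 ≈ -3.7880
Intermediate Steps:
s(K) = -1128 (s(K) = 6*(-188) = -1128)
(15330 + 27342)/(s((-13 - 88)*(-40 - 91)) - 10137) = (15330 + 27342)/(-1128 - 10137) = 42672/(-11265) = 42672*(-1/11265) = -14224/3755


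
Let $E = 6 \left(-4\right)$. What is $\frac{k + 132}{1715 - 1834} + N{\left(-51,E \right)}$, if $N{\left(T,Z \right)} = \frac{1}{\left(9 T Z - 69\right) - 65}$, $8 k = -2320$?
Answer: $\frac{1719475}{1294958} \approx 1.3278$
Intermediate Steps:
$E = -24$
$k = -290$ ($k = \frac{1}{8} \left(-2320\right) = -290$)
$N{\left(T,Z \right)} = \frac{1}{-134 + 9 T Z}$ ($N{\left(T,Z \right)} = \frac{1}{\left(9 T Z - 69\right) - 65} = \frac{1}{\left(-69 + 9 T Z\right) - 65} = \frac{1}{-134 + 9 T Z}$)
$\frac{k + 132}{1715 - 1834} + N{\left(-51,E \right)} = \frac{-290 + 132}{1715 - 1834} + \frac{1}{-134 + 9 \left(-51\right) \left(-24\right)} = - \frac{158}{-119} + \frac{1}{-134 + 11016} = \left(-158\right) \left(- \frac{1}{119}\right) + \frac{1}{10882} = \frac{158}{119} + \frac{1}{10882} = \frac{1719475}{1294958}$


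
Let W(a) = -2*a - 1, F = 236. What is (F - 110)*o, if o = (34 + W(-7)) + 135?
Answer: 22932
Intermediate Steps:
W(a) = -1 - 2*a
o = 182 (o = (34 + (-1 - 2*(-7))) + 135 = (34 + (-1 + 14)) + 135 = (34 + 13) + 135 = 47 + 135 = 182)
(F - 110)*o = (236 - 110)*182 = 126*182 = 22932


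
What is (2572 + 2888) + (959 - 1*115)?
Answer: 6304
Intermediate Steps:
(2572 + 2888) + (959 - 1*115) = 5460 + (959 - 115) = 5460 + 844 = 6304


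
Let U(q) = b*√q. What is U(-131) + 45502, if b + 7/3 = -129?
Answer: 45502 - 394*I*√131/3 ≈ 45502.0 - 1503.2*I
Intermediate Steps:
b = -394/3 (b = -7/3 - 129 = -394/3 ≈ -131.33)
U(q) = -394*√q/3
U(-131) + 45502 = -394*I*√131/3 + 45502 = 45502 - 394*I*√131/3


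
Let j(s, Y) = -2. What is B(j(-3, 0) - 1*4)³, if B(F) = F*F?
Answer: 46656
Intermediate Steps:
B(F) = F²
B(j(-3, 0) - 1*4)³ = ((-2 - 1*4)²)³ = ((-2 - 4)²)³ = ((-6)²)³ = 36³ = 46656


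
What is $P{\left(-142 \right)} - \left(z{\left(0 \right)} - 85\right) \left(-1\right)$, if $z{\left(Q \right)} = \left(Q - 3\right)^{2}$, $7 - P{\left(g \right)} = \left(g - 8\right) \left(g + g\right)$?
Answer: $-42669$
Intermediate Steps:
$P{\left(g \right)} = 7 - 2 g \left(-8 + g\right)$ ($P{\left(g \right)} = 7 - \left(g - 8\right) \left(g + g\right) = 7 - \left(-8 + g\right) 2 g = 7 - 2 g \left(-8 + g\right)$)
$z{\left(Q \right)} = \left(-3 + Q\right)^{2}$
$P{\left(-142 \right)} - \left(z{\left(0 \right)} - 85\right) \left(-1\right) = \left(7 - 2 \left(-142\right)^{2} + 16 \left(-142\right)\right) - \left(\left(-3 + 0\right)^{2} - 85\right) \left(-1\right) = \left(7 - 40328 - 2272\right) - \left(\left(-3\right)^{2} - 85\right) \left(-1\right) = \left(7 - 40328 - 2272\right) - \left(9 - 85\right) \left(-1\right) = -42593 - \left(-76\right) \left(-1\right) = -42593 - 76 = -42669$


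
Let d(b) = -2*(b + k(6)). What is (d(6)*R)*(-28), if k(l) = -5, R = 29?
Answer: 1624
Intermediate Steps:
d(b) = 10 - 2*b (d(b) = -2*(b - 5) = -2*(-5 + b) = 10 - 2*b)
(d(6)*R)*(-28) = ((10 - 2*6)*29)*(-28) = ((10 - 12)*29)*(-28) = -2*29*(-28) = -58*(-28) = 1624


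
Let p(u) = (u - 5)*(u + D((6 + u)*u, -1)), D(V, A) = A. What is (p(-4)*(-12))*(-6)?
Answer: 3240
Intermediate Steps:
p(u) = (-1 + u)*(-5 + u) (p(u) = (u - 5)*(u - 1) = (-5 + u)*(-1 + u) = (-1 + u)*(-5 + u))
(p(-4)*(-12))*(-6) = ((5 + (-4)**2 - 6*(-4))*(-12))*(-6) = ((5 + 16 + 24)*(-12))*(-6) = (45*(-12))*(-6) = -540*(-6) = 3240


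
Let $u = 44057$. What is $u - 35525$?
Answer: $8532$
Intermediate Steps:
$u - 35525 = 44057 - 35525 = 8532$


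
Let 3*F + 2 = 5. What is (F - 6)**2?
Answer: 25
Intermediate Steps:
F = 1 (F = -2/3 + (1/3)*5 = -2/3 + 5/3 = 1)
(F - 6)**2 = (1 - 6)**2 = (-5)**2 = 25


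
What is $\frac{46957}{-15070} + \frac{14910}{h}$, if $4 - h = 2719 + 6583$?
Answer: $- \frac{330649943}{70060430} \approx -4.7195$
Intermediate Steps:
$h = -9298$ ($h = 4 - \left(2719 + 6583\right) = 4 - 9302 = -9298$)
$\frac{46957}{-15070} + \frac{14910}{h} = \frac{46957}{-15070} + \frac{14910}{-9298} = 46957 \left(- \frac{1}{15070}\right) + 14910 \left(- \frac{1}{9298}\right) = - \frac{46957}{15070} - \frac{7455}{4649} = - \frac{330649943}{70060430}$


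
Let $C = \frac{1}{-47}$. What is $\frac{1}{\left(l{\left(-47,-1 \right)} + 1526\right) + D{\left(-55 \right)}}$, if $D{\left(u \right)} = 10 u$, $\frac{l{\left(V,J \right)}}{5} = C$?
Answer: $\frac{47}{45867} \approx 0.0010247$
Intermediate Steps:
$C = - \frac{1}{47} \approx -0.021277$
$l{\left(V,J \right)} = - \frac{5}{47}$ ($l{\left(V,J \right)} = 5 \left(- \frac{1}{47}\right) = - \frac{5}{47}$)
$\frac{1}{\left(l{\left(-47,-1 \right)} + 1526\right) + D{\left(-55 \right)}} = \frac{1}{\left(- \frac{5}{47} + 1526\right) + 10 \left(-55\right)} = \frac{1}{\frac{71717}{47} - 550} = \frac{1}{\frac{45867}{47}} = \frac{47}{45867}$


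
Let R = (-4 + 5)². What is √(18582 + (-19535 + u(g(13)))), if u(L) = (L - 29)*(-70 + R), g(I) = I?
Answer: √151 ≈ 12.288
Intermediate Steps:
R = 1 (R = 1² = 1)
u(L) = 2001 - 69*L (u(L) = (L - 29)*(-70 + 1) = (-29 + L)*(-69) = 2001 - 69*L)
√(18582 + (-19535 + u(g(13)))) = √(18582 + (-19535 + (2001 - 69*13))) = √(18582 + (-19535 + (2001 - 897))) = √(18582 + (-19535 + 1104)) = √(18582 - 18431) = √151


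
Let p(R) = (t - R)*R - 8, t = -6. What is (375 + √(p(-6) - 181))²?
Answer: 140436 + 2250*I*√21 ≈ 1.4044e+5 + 10311.0*I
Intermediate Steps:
p(R) = -8 + R*(-6 - R) (p(R) = (-6 - R)*R - 8 = R*(-6 - R) - 8 = -8 + R*(-6 - R))
(375 + √(p(-6) - 181))² = (375 + √((-8 - 1*(-6)² - 6*(-6)) - 181))² = (375 + √((-8 - 1*36 + 36) - 181))² = (375 + √((-8 - 36 + 36) - 181))² = (375 + √(-8 - 181))² = (375 + √(-189))² = (375 + 3*I*√21)²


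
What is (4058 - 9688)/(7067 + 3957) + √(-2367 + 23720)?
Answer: -2815/5512 + √21353 ≈ 145.62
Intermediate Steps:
(4058 - 9688)/(7067 + 3957) + √(-2367 + 23720) = -5630/11024 + √21353 = -5630*1/11024 + √21353 = -2815/5512 + √21353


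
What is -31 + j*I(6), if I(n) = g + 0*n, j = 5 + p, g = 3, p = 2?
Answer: -10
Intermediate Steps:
j = 7 (j = 5 + 2 = 7)
I(n) = 3 (I(n) = 3 + 0*n = 3 + 0 = 3)
-31 + j*I(6) = -31 + 7*3 = -31 + 21 = -10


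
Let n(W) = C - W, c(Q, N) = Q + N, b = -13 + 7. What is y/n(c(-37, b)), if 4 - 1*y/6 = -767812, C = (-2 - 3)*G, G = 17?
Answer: -109688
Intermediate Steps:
b = -6
C = -85 (C = (-2 - 3)*17 = -5*17 = -85)
c(Q, N) = N + Q
n(W) = -85 - W
y = 4606896 (y = 24 - 6*(-767812) = 24 + 4606872 = 4606896)
y/n(c(-37, b)) = 4606896/(-85 - (-6 - 37)) = 4606896/(-85 - 1*(-43)) = 4606896/(-85 + 43) = 4606896/(-42) = 4606896*(-1/42) = -109688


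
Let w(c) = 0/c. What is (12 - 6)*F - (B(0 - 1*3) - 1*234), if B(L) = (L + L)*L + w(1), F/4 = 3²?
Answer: 432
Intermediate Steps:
w(c) = 0
F = 36 (F = 4*3² = 4*9 = 36)
B(L) = 2*L² (B(L) = (L + L)*L + 0 = (2*L)*L + 0 = 2*L² + 0 = 2*L²)
(12 - 6)*F - (B(0 - 1*3) - 1*234) = (12 - 6)*36 - (2*(0 - 1*3)² - 1*234) = 6*36 - (2*(0 - 3)² - 234) = 216 - (2*(-3)² - 234) = 216 - (2*9 - 234) = 216 - (18 - 234) = 216 - 1*(-216) = 216 + 216 = 432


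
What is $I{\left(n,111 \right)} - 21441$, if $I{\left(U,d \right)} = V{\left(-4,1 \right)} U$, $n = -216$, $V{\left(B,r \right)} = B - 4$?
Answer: $-19713$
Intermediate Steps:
$V{\left(B,r \right)} = -4 + B$
$I{\left(U,d \right)} = - 8 U$ ($I{\left(U,d \right)} = \left(-4 - 4\right) U = - 8 U$)
$I{\left(n,111 \right)} - 21441 = \left(-8\right) \left(-216\right) - 21441 = 1728 - 21441 = -19713$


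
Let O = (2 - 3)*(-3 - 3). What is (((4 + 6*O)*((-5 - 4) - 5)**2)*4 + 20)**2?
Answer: 984704400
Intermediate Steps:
O = 6 (O = -1*(-6) = 6)
(((4 + 6*O)*((-5 - 4) - 5)**2)*4 + 20)**2 = (((4 + 6*6)*((-5 - 4) - 5)**2)*4 + 20)**2 = (((4 + 36)*(-9 - 5)**2)*4 + 20)**2 = ((40*(-14)**2)*4 + 20)**2 = ((40*196)*4 + 20)**2 = (7840*4 + 20)**2 = (31360 + 20)**2 = 31380**2 = 984704400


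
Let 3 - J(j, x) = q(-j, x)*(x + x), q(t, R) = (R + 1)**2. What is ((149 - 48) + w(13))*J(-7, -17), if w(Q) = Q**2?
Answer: 2350890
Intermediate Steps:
q(t, R) = (1 + R)**2
J(j, x) = 3 - 2*x*(1 + x)**2 (J(j, x) = 3 - (1 + x)**2*(x + x) = 3 - (1 + x)**2*2*x = 3 - 2*x*(1 + x)**2)
((149 - 48) + w(13))*J(-7, -17) = ((149 - 48) + 13**2)*(3 - 2*(-17)*(1 - 17)**2) = (101 + 169)*(3 - 2*(-17)*(-16)**2) = 270*(3 - 2*(-17)*256) = 270*(3 + 8704) = 270*8707 = 2350890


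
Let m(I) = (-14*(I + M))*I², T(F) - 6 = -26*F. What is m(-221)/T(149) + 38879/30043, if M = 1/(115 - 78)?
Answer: -41987728892667/1074908497 ≈ -39062.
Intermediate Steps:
T(F) = 6 - 26*F
M = 1/37 ≈ 0.027027
m(I) = I²*(-14/37 - 14*I) (m(I) = (-14*(I + 1/37))*I² = (-14*(1/37 + I))*I² = (-14/37 - 14*I)*I² = I²*(-14/37 - 14*I))
m(-221)/T(149) + 38879/30043 = ((-221)²*(-14/37 - 14*(-221)))/(6 - 26*149) + 38879/30043 = (48841*(-14/37 + 3094))/(6 - 3874) + 38879*(1/30043) = (48841*(114464/37))/(-3868) + 38879/30043 = (5590536224/37)*(-1/3868) + 38879/30043 = -1397634056/35779 + 38879/30043 = -41987728892667/1074908497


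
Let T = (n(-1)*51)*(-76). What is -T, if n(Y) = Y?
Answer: -3876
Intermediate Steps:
T = 3876 (T = -1*51*(-76) = -51*(-76) = 3876)
-T = -1*3876 = -3876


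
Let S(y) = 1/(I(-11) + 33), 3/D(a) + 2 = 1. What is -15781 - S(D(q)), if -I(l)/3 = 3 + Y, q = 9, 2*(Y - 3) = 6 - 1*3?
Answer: -331403/21 ≈ -15781.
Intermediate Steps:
Y = 9/2 (Y = 3 + (6 - 1*3)/2 = 3 + (6 - 3)/2 = 3 + (1/2)*3 = 3 + 3/2 = 9/2 ≈ 4.5000)
D(a) = -3 (D(a) = 3/(-2 + 1) = 3/(-1) = 3*(-1) = -3)
I(l) = -45/2 (I(l) = -3*(3 + 9/2) = -3*15/2 = -45/2)
S(y) = 2/21 (S(y) = 1/(-45/2 + 33) = 1/(21/2) = 2/21)
-15781 - S(D(q)) = -15781 - 1*2/21 = -15781 - 2/21 = -331403/21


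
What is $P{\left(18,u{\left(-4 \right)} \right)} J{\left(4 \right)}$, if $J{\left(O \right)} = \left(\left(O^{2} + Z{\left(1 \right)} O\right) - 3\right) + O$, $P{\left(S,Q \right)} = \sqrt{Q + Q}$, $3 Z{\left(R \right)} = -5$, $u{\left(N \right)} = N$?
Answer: $\frac{62 i \sqrt{2}}{3} \approx 29.227 i$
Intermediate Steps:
$Z{\left(R \right)} = - \frac{5}{3}$ ($Z{\left(R \right)} = \frac{1}{3} \left(-5\right) = - \frac{5}{3}$)
$P{\left(S,Q \right)} = \sqrt{2} \sqrt{Q}$ ($P{\left(S,Q \right)} = \sqrt{2 Q} = \sqrt{2} \sqrt{Q}$)
$J{\left(O \right)} = -3 + O^{2} - \frac{2 O}{3}$ ($J{\left(O \right)} = \left(\left(O^{2} - \frac{5 O}{3}\right) - 3\right) + O = \left(-3 + O^{2} - \frac{5 O}{3}\right) + O = -3 + O^{2} - \frac{2 O}{3}$)
$P{\left(18,u{\left(-4 \right)} \right)} J{\left(4 \right)} = \sqrt{2} \sqrt{-4} \left(-3 + 4^{2} - \frac{8}{3}\right) = \sqrt{2} \cdot 2 i \left(-3 + 16 - \frac{8}{3}\right) = 2 i \sqrt{2} \cdot \frac{31}{3} = \frac{62 i \sqrt{2}}{3}$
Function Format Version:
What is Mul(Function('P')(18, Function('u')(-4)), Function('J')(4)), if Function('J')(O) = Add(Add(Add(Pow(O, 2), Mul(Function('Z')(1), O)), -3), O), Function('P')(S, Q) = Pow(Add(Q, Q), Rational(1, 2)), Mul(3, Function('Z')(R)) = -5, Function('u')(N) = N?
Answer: Mul(Rational(62, 3), I, Pow(2, Rational(1, 2))) ≈ Mul(29.227, I)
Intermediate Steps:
Function('Z')(R) = Rational(-5, 3) (Function('Z')(R) = Mul(Rational(1, 3), -5) = Rational(-5, 3))
Function('P')(S, Q) = Mul(Pow(2, Rational(1, 2)), Pow(Q, Rational(1, 2))) (Function('P')(S, Q) = Pow(Mul(2, Q), Rational(1, 2)) = Mul(Pow(2, Rational(1, 2)), Pow(Q, Rational(1, 2))))
Function('J')(O) = Add(-3, Pow(O, 2), Mul(Rational(-2, 3), O)) (Function('J')(O) = Add(Add(Add(Pow(O, 2), Mul(Rational(-5, 3), O)), -3), O) = Add(Add(-3, Pow(O, 2), Mul(Rational(-5, 3), O)), O) = Add(-3, Pow(O, 2), Mul(Rational(-2, 3), O)))
Mul(Function('P')(18, Function('u')(-4)), Function('J')(4)) = Mul(Mul(Pow(2, Rational(1, 2)), Pow(-4, Rational(1, 2))), Add(-3, Pow(4, 2), Mul(Rational(-2, 3), 4))) = Mul(Mul(Pow(2, Rational(1, 2)), Mul(2, I)), Add(-3, 16, Rational(-8, 3))) = Mul(Mul(2, I, Pow(2, Rational(1, 2))), Rational(31, 3)) = Mul(Rational(62, 3), I, Pow(2, Rational(1, 2)))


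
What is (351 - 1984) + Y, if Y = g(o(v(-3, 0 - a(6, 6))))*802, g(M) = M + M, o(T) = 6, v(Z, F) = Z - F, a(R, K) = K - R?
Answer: 7991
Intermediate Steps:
g(M) = 2*M
Y = 9624 (Y = (2*6)*802 = 12*802 = 9624)
(351 - 1984) + Y = (351 - 1984) + 9624 = -1633 + 9624 = 7991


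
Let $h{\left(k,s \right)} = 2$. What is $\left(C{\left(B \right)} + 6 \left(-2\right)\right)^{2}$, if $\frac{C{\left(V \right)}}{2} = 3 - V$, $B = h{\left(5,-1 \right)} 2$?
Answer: $196$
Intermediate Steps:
$B = 4$ ($B = 2 \cdot 2 = 4$)
$C{\left(V \right)} = 6 - 2 V$ ($C{\left(V \right)} = 2 \left(3 - V\right) = 6 - 2 V$)
$\left(C{\left(B \right)} + 6 \left(-2\right)\right)^{2} = \left(\left(6 - 8\right) + 6 \left(-2\right)\right)^{2} = \left(\left(6 - 8\right) - 12\right)^{2} = \left(-2 - 12\right)^{2} = \left(-14\right)^{2} = 196$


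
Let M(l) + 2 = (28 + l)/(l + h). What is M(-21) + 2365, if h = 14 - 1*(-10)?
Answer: 7096/3 ≈ 2365.3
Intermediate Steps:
h = 24 (h = 14 + 10 = 24)
M(l) = -2 + (28 + l)/(24 + l) (M(l) = -2 + (28 + l)/(l + 24) = -2 + (28 + l)/(24 + l))
M(-21) + 2365 = (-20 - 1*(-21))/(24 - 21) + 2365 = (-20 + 21)/3 + 2365 = (⅓)*1 + 2365 = ⅓ + 2365 = 7096/3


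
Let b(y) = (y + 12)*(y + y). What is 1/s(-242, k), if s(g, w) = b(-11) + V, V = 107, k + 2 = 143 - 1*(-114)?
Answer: 1/85 ≈ 0.011765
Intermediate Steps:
k = 255 (k = -2 + (143 - 1*(-114)) = -2 + (143 + 114) = -2 + 257 = 255)
b(y) = 2*y*(12 + y) (b(y) = (12 + y)*(2*y) = 2*y*(12 + y))
s(g, w) = 85 (s(g, w) = 2*(-11)*(12 - 11) + 107 = 2*(-11)*1 + 107 = -22 + 107 = 85)
1/s(-242, k) = 1/85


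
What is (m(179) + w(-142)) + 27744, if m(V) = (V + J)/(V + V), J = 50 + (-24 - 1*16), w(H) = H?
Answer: 9881705/358 ≈ 27603.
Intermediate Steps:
J = 10 (J = 50 + (-24 - 16) = 50 - 40 = 10)
m(V) = (10 + V)/(2*V) (m(V) = (V + 10)/(V + V) = (10 + V)/((2*V)) = (10 + V)*(1/(2*V)) = (10 + V)/(2*V))
(m(179) + w(-142)) + 27744 = ((½)*(10 + 179)/179 - 142) + 27744 = ((½)*(1/179)*189 - 142) + 27744 = (189/358 - 142) + 27744 = -50647/358 + 27744 = 9881705/358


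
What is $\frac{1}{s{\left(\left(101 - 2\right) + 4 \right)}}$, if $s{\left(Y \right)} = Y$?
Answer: $\frac{1}{103} \approx 0.0097087$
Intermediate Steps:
$\frac{1}{s{\left(\left(101 - 2\right) + 4 \right)}} = \frac{1}{\left(101 - 2\right) + 4} = \frac{1}{99 + 4} = \frac{1}{103}$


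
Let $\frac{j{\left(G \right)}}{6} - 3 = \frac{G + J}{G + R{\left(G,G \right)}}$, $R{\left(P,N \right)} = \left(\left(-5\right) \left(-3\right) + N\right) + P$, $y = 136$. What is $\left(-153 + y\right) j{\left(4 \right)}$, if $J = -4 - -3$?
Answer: $- \frac{952}{3} \approx -317.33$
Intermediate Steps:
$R{\left(P,N \right)} = 15 + N + P$ ($R{\left(P,N \right)} = \left(15 + N\right) + P = 15 + N + P$)
$J = -1$ ($J = -4 + 3 = -1$)
$j{\left(G \right)} = 18 + \frac{6 \left(-1 + G\right)}{15 + 3 G}$ ($j{\left(G \right)} = 18 + 6 \frac{G - 1}{G + \left(15 + G + G\right)} = 18 + 6 \frac{-1 + G}{G + \left(15 + 2 G\right)} = 18 + 6 \frac{-1 + G}{15 + 3 G} = 18 + \frac{6 \left(-1 + G\right)}{15 + 3 G}$)
$\left(-153 + y\right) j{\left(4 \right)} = \left(-153 + 136\right) \frac{4 \left(22 + 5 \cdot 4\right)}{5 + 4} = - 17 \frac{4 \left(22 + 20\right)}{9} = - 17 \cdot 4 \cdot \frac{1}{9} \cdot 42 = \left(-17\right) \frac{56}{3} = - \frac{952}{3}$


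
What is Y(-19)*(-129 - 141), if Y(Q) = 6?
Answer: -1620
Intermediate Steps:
Y(-19)*(-129 - 141) = 6*(-129 - 141) = 6*(-270) = -1620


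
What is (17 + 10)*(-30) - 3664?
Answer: -4474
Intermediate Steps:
(17 + 10)*(-30) - 3664 = 27*(-30) - 3664 = -810 - 3664 = -4474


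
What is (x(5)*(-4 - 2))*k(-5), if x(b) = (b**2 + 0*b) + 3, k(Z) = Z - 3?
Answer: 1344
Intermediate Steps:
k(Z) = -3 + Z
x(b) = 3 + b**2 (x(b) = (b**2 + 0) + 3 = b**2 + 3 = 3 + b**2)
(x(5)*(-4 - 2))*k(-5) = ((3 + 5**2)*(-4 - 2))*(-3 - 5) = ((3 + 25)*(-6))*(-8) = (28*(-6))*(-8) = -168*(-8) = 1344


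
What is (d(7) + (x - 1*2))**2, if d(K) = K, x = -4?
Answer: 1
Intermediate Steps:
(d(7) + (x - 1*2))**2 = (7 + (-4 - 1*2))**2 = (7 + (-4 - 2))**2 = (7 - 6)**2 = 1**2 = 1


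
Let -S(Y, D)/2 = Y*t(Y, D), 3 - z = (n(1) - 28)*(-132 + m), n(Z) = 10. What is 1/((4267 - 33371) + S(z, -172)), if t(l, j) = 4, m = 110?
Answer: -1/25960 ≈ -3.8521e-5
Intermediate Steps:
z = -393 (z = 3 - (10 - 28)*(-132 + 110) = 3 - (-18)*(-22) = 3 - 1*396 = 3 - 396 = -393)
S(Y, D) = -8*Y (S(Y, D) = -2*Y*4 = -8*Y)
1/((4267 - 33371) + S(z, -172)) = 1/((4267 - 33371) - 8*(-393)) = 1/(-29104 + 3144) = 1/(-25960) = -1/25960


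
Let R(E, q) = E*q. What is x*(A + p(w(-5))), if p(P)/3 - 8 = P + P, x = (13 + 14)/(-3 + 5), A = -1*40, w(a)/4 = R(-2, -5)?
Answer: 3024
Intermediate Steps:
w(a) = 40 (w(a) = 4*(-2*(-5)) = 4*10 = 40)
A = -40
x = 27/2 ≈ 13.500
p(P) = 24 + 6*P (p(P) = 24 + 3*(P + P) = 24 + 3*(2*P) = 24 + 6*P)
x*(A + p(w(-5))) = 27*(-40 + (24 + 6*40))/2 = 27*(-40 + (24 + 240))/2 = 27*(-40 + 264)/2 = (27/2)*224 = 3024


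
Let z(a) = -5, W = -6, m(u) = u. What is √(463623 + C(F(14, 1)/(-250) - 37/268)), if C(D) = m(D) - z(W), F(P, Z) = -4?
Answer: √5203063860185/3350 ≈ 680.90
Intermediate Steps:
C(D) = 5 + D (C(D) = D - 1*(-5) = D + 5 = 5 + D)
√(463623 + C(F(14, 1)/(-250) - 37/268)) = √(463623 + (5 + (-4/(-250) - 37/268))) = √(463623 + (5 + (-4*(-1/250) - 37*1/268))) = √(463623 + (5 + (2/125 - 37/268))) = √(463623 + (5 - 4089/33500)) = √(463623 + 163411/33500) = √(15531533911/33500) = √5203063860185/3350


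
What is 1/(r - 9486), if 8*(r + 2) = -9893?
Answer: -8/85797 ≈ -9.3243e-5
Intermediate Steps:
r = -9909/8 (r = -2 + (⅛)*(-9893) = -2 - 9893/8 = -9909/8 ≈ -1238.6)
1/(r - 9486) = 1/(-9909/8 - 9486) = 1/(-85797/8) = -8/85797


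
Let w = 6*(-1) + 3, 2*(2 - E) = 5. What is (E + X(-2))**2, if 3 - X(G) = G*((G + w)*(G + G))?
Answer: 7225/4 ≈ 1806.3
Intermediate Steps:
E = -1/2 (E = 2 - 1/2*5 = 2 - 5/2 = -1/2 ≈ -0.50000)
w = -3 (w = -6 + 3 = -3)
X(G) = 3 - 2*G**2*(-3 + G) (X(G) = 3 - G*(G - 3)*(G + G) = 3 - G*(-3 + G)*(2*G) = 3 - G*2*G*(-3 + G) = 3 - 2*G**2*(-3 + G))
(E + X(-2))**2 = (-1/2 + (3 - 2*(-2)**3 + 6*(-2)**2))**2 = (-1/2 + (3 - 2*(-8) + 6*4))**2 = (-1/2 + (3 + 16 + 24))**2 = (-1/2 + 43)**2 = (85/2)**2 = 7225/4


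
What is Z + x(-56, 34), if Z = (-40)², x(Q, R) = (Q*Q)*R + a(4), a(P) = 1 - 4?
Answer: 108221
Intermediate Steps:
a(P) = -3
x(Q, R) = -3 + R*Q² (x(Q, R) = (Q*Q)*R - 3 = Q²*R - 3 = R*Q² - 3 = -3 + R*Q²)
Z = 1600
Z + x(-56, 34) = 1600 + (-3 + 34*(-56)²) = 1600 + (-3 + 34*3136) = 1600 + (-3 + 106624) = 1600 + 106621 = 108221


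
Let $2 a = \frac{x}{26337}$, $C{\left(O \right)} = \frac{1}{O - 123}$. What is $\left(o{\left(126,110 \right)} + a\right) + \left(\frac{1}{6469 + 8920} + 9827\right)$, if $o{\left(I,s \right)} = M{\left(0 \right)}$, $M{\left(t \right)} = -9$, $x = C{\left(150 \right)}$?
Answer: $\frac{214878762343583}{21886205022} \approx 9818.0$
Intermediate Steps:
$C{\left(O \right)} = \frac{1}{-123 + O}$
$x = \frac{1}{27}$ ($x = \frac{1}{-123 + 150} = \frac{1}{27} \approx 0.037037$)
$o{\left(I,s \right)} = -9$
$a = \frac{1}{1422198}$ ($a = \frac{\frac{1}{27} \cdot \frac{1}{26337}}{2} = \frac{1}{2} \cdot \frac{1}{711099} = \frac{1}{1422198} \approx 7.0314 \cdot 10^{-7}$)
$\left(o{\left(126,110 \right)} + a\right) + \left(\frac{1}{6469 + 8920} + 9827\right) = \left(-9 + \frac{1}{1422198}\right) + \left(\frac{1}{6469 + 8920} + 9827\right) = - \frac{12799781}{1422198} + \left(\frac{1}{15389} + 9827\right) = - \frac{12799781}{1422198} + \frac{151227704}{15389} = \frac{214878762343583}{21886205022}$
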